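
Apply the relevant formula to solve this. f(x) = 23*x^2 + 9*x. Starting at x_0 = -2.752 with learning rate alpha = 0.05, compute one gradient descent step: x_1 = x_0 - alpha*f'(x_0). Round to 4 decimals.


We compute the gradient at x_0 and apply the update.
f'(x) = 46*x + 9
f'(-2.752) = 46*-2.752 + 9 = -117.592
x_1 = -2.752 - 0.05*-117.592 = 3.1276


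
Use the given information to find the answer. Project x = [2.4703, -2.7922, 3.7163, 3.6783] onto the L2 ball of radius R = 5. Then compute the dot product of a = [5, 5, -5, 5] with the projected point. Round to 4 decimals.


Step 1: Compute ||x|| (intermediates to 6 decimals).
||x|| = sqrt(2.4703^2 + (-2.7922)^2 + 3.7163^2 + 3.6783^2) = 6.421802
Step 2: Project.
Since ||x|| > R, scale = R/||x|| = 5/6.421802 = 0.778598, proj(x) = scale * x
proj(x) = [1.923371, -2.174001, 2.893504, 2.863917]
Step 3: Dot product.
a^T * proj(x) = 5*1.923371 + 5*(-2.174001) - 5*2.893504 + 5*2.863917 = -1.4011


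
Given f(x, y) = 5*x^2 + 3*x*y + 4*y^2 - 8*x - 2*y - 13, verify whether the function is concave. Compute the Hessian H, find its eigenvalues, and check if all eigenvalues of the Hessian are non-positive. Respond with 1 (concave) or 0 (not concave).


The Hessian of f(x,y) = 5*x^2 + 3*x*y + 4*y^2 - 8*x - 2*y - 13 is:
H = [[10, 3], [3, 8]]
Trace = 10 + 8 = 18
Determinant = 10*8 - (3)^2 = 71
Discriminant = (18)^2 - 4*71 = 40.0
Eigenvalues: lambda_1 = 5.8377, lambda_2 = 12.1623
The function is not concave.

0


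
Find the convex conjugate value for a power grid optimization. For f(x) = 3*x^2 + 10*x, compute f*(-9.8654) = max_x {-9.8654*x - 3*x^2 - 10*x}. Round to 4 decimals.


f*(y) = sup_x {y*x - a*x^2 - b*x} = sup_x {(y-b)*x - a*x^2}
FOC: (y - b) - 2a*x = 0 => x* = (y - b)/(2a)
x* = (-9.8654 - 10)/(2*3) = -3.3109
f*(-9.8654) = (y-b)^2/(4a) = (-9.8654 - 10)^2/(4*3)
= 394.6341/12 = 32.8862


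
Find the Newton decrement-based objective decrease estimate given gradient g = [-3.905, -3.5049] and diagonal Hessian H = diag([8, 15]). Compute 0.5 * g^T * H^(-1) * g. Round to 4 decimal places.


Step 1: H is diagonal, so H^(-1) * g = [-0.4881, -0.2337].
Step 2: g^T H^(-1) g = sum_i g_i^2 / H_ii
  = (-3.905)^2/8 + (-3.5049)^2/15
  = 1.9061 + 0.819 = 2.7251
Step 3: Objective decrease = 0.5 * g^T H^(-1) g = 1.3625


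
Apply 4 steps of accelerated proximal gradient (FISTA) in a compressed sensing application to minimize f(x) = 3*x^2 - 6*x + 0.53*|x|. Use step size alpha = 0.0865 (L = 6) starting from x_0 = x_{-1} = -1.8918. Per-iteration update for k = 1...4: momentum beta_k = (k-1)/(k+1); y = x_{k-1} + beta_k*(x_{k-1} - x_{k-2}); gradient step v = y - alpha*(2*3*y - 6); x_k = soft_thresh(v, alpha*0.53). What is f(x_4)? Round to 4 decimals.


FISTA on f(x) = 3*x^2 - 6*x + 0.53*|x|
L = 6, alpha = 0.0865
Iteration 1: beta = 0.0, y = -1.8918 + 0.0*(-1.8918 + 1.8918) = -1.8918
  grad(y) = -17.3508, v = y - alpha*grad = -0.391
  prox(v) = soft_thresh(-0.391, 0.0458) = -0.3451
Iteration 2: beta = 0.3333, y = -0.3451 + 0.3333*(-0.3451 + 1.8918) = 0.1705
  grad(y) = -4.9773, v = y - alpha*grad = 0.601
  prox(v) = soft_thresh(0.601, 0.0458) = 0.5551
Iteration 3: beta = 0.5, y = 0.5551 + 0.5*(0.5551 + 0.3451) = 1.0053
  grad(y) = 0.0316, v = y - alpha*grad = 1.0025
  prox(v) = soft_thresh(1.0025, 0.0458) = 0.9567
Iteration 4: beta = 0.6, y = 0.9567 + 0.6*(0.9567 - 0.5551) = 1.1976
  grad(y) = 1.1857, v = y - alpha*grad = 1.0951
  prox(v) = soft_thresh(1.0951, 0.0458) = 1.0492
f(x_4) = 3*1.0492^2 - 6*1.0492 + 0.53*|1.0492| = -2.4367


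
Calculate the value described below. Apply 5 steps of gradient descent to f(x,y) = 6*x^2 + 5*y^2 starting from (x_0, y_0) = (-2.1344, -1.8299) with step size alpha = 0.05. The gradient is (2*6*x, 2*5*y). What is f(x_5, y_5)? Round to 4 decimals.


Gradient descent on f(x,y) = 6*x^2 + 5*y^2.
Starting point: (-2.1344, -1.8299), alpha = 0.05
Step 1: grad_x = 2*6*-2.1344 = -25.6128, grad_y = 2*5*-1.8299 = -18.299
  x_1 = -2.1344 - 0.05*-25.6128 = -0.8538
  y_1 = -1.8299 - 0.05*-18.299 = -0.915
Step 2: grad_x = 2*6*-0.8538 = -10.2451, grad_y = 2*5*-0.915 = -9.1495
  x_2 = -0.8538 - 0.05*-10.2451 = -0.3415
  y_2 = -0.915 - 0.05*-9.1495 = -0.4575
Step 3: grad_x = 2*6*-0.3415 = -4.098, grad_y = 2*5*-0.4575 = -4.5748
  x_3 = -0.3415 - 0.05*-4.098 = -0.1366
  y_3 = -0.4575 - 0.05*-4.5748 = -0.2287
Step 4: grad_x = 2*6*-0.1366 = -1.6392, grad_y = 2*5*-0.2287 = -2.2874
  x_4 = -0.1366 - 0.05*-1.6392 = -0.0546
  y_4 = -0.2287 - 0.05*-2.2874 = -0.1144
Step 5: grad_x = 2*6*-0.0546 = -0.6557, grad_y = 2*5*-0.1144 = -1.1437
  x_5 = -0.0546 - 0.05*-0.6557 = -0.0219
  y_5 = -0.1144 - 0.05*-1.1437 = -0.0572
f(-0.0219, -0.0572) = 6*(-0.0219)^2 + 5*(-0.0572)^2 = 0.0192


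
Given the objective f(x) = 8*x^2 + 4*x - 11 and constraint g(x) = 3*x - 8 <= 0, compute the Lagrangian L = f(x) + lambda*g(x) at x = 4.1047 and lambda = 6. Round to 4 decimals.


Step 1: Evaluate f(x).
f(4.1047) = 8*4.1047^2 + 4*4.1047 - 11 = 140.2073
Step 2: Evaluate g(x).
g(4.1047) = 3*4.1047 - 8 = 4.3141
Step 3: Compute Lagrangian.
L = 140.2073 + 6*4.3141 = 166.0919


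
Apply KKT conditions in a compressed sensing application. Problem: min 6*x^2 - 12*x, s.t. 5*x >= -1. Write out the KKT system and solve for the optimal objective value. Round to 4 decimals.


Step 1: Try lambda = 0 (constraint inactive).
Stationarity: 2*6*x - 12 = 0
x* = 12/(2*6) = 1.0
Check constraint: 5*1.0 = 5.0 >= -1 -- satisfied.
Step 2: Compute optimal value.
f(x*) = 6*1.0^2 - 12*1.0 = -6.0


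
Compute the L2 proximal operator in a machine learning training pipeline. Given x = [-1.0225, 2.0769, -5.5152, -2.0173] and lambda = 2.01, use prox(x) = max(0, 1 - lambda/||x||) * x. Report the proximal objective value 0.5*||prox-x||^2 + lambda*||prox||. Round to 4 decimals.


Step 1: Compute ||x||.
||x|| = 6.3124
Step 2: Compute scaling factor.
scale = max(0, 1 - 2.01/6.3124) = 0.6816
Step 3: prox(x) = [-0.6969, 1.4156, -3.759, -1.3749]
||prox(x)|| = 4.3024
Step 4: Proximal objective.
0.5*||prox-x||^2 = 2.0201
lambda*||prox|| = 8.6478
Total = 10.6678


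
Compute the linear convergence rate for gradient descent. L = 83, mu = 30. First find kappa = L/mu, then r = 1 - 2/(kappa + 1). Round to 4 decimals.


Step 1: Compute the condition number.
kappa = L/mu = 83/30 = 2.7667
Step 2: Compute the convergence rate.
r = 1 - 2/(kappa + 1) = 1 - 2*mu/(L + mu) = (L - mu)/(L + mu) = 53/113 = 0.469


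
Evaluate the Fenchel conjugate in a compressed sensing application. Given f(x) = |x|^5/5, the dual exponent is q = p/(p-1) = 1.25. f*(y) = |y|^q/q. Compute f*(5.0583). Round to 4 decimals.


The conjugate exponent q satisfies 1/p + 1/q = 1.
p = 5, so q = 5/(5 - 1) = 1.25
|y|^q = 5.0583^1.25 = 7.5859
f*(5.0583) = 7.5859 / 1.25 = 6.0687


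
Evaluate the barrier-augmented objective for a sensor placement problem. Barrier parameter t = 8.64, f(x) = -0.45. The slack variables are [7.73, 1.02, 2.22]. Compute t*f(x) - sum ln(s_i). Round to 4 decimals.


Step 1: Compute log-barrier.
ln values: [2.0451, 0.0198, 0.7975]
phi = -(2.0451 + 0.0198 + 0.7975) = -2.8624
Step 2: Compute augmented objective.
t*f(x) = 8.64*-0.45 = -3.888
Total = -3.888 - 2.8624 = -6.7504


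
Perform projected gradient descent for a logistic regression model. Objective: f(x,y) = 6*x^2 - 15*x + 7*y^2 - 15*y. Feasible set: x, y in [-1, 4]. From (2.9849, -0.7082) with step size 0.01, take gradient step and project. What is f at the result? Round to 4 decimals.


Step 1: Compute gradient at (2.9849, -0.7082).
grad_x = 2*6*2.9849 - 15 = 20.8188
grad_y = 2*7*-0.7082 - 15 = -24.9148
Step 2: Gradient step.
x_raw = 2.9849 - 0.01*20.8188 = 2.7767
y_raw = -0.7082 - 0.01*-24.9148 = -0.4591
Step 3: Project onto [-1, 4].
x_proj = clip(2.7767) = 2.7767
y_proj = clip(-0.4591) = -0.4591
Step 4: Evaluate f.
f(2.7767, -0.4591) = 12.971


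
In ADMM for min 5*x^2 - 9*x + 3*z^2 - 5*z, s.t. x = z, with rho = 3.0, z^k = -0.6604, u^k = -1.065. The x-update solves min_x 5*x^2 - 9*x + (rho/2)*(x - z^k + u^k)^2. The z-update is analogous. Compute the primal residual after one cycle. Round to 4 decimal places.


ADMM iteration with rho = 3.0, z^k = -0.6604, u^k = -1.065
Step 1: x-update.
Minimize 5*x^2 - 9*x + (3.0/2)*(x + 0.6604 - 1.065)^2
FOC: (2*5 + 3.0)*x = 9 + 3.0*(-0.6604 + 1.065)
x^{k+1} = 0.7857
Step 2: z-update.
Minimize 3*z^2 - 5*z + (3.0/2)*(0.7857 - z - 1.065)^2
FOC: (2*3 + 3.0)*z = 5 + 3.0*(0.7857 - 1.065)
z^{k+1} = 0.4624
Step 3: u-update.
u^{k+1} = -1.065 + 0.7857 - 0.4624 = -0.7418
Step 4: Primal residual = |0.7857 - 0.4624| = 0.3232


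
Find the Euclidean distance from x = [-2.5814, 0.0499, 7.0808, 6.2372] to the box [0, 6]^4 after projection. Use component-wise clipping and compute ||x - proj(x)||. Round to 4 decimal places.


Project each component onto [0, 6].
clip(-2.5814) = 0.0, clip(0.0499) = 0.0499, clip(7.0808) = 6.0, clip(6.2372) = 6.0
Projection = [0.0, 0.0499, 6.0, 6.0]
Squared diffs: [6.6636, 0.0, 1.1681, 0.0563]
Distance = sqrt(7.888) = 2.8086


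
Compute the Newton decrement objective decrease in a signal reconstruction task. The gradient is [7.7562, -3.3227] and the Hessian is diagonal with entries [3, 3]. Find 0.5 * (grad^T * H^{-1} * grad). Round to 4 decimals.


Step 1: H is diagonal, so H^(-1) * g = [2.5854, -1.1076].
Step 2: g^T H^(-1) g = sum_i g_i^2 / H_ii
  = (7.7562)^2/3 + (-3.3227)^2/3
  = 20.0529 + 3.6801 = 23.733
Step 3: Objective decrease = 0.5 * g^T H^(-1) g = 11.8665


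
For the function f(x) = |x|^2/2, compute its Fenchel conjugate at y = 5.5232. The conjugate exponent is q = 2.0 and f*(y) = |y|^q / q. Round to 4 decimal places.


The conjugate exponent q satisfies 1/p + 1/q = 1.
p = 2, so q = 2/(2 - 1) = 2.0
|y|^q = 5.5232^2.0 = 30.5057
f*(5.5232) = 30.5057 / 2.0 = 15.2529


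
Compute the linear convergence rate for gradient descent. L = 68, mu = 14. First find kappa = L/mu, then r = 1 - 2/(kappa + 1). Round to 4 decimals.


Step 1: Compute the condition number.
kappa = L/mu = 68/14 = 4.8571
Step 2: Compute the convergence rate.
r = 1 - 2/(kappa + 1) = 1 - 2*mu/(L + mu) = (L - mu)/(L + mu) = 54/82 = 0.6585


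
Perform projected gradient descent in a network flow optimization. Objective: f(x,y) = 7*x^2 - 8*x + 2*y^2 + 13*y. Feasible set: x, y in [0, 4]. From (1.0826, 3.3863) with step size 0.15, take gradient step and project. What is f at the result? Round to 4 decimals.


Step 1: Compute gradient at (1.0826, 3.3863).
grad_x = 2*7*1.0826 - 8 = 7.1564
grad_y = 2*2*3.3863 + 13 = 26.5452
Step 2: Gradient step.
x_raw = 1.0826 - 0.15*7.1564 = 0.0091
y_raw = 3.3863 - 0.15*26.5452 = -0.5955
Step 3: Project onto [0, 4].
x_proj = clip(0.0091) = 0.0091
y_proj = clip(-0.5955) = 0.0
Step 4: Evaluate f.
f(0.0091, 0.0) = -0.0725


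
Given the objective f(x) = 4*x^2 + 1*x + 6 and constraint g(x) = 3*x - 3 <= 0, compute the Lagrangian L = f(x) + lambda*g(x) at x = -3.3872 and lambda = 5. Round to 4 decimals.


Step 1: Evaluate f(x).
f(-3.3872) = 4*(-3.3872)^2 + 1*(-3.3872) + 6 = 48.5053
Step 2: Evaluate g(x).
g(-3.3872) = 3*-3.3872 - 3 = -13.1616
Step 3: Compute Lagrangian.
L = 48.5053 + 5*-13.1616 = -17.3027


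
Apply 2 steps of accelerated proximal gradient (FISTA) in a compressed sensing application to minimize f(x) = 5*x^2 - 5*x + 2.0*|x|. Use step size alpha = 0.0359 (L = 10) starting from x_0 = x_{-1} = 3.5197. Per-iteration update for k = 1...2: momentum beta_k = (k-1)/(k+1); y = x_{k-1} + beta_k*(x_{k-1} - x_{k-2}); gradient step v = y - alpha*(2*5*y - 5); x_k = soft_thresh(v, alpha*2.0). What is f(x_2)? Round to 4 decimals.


FISTA on f(x) = 5*x^2 - 5*x + 2.0*|x|
L = 10, alpha = 0.0359
Iteration 1: beta = 0.0, y = 3.5197 + 0.0*(3.5197 - 3.5197) = 3.5197
  grad(y) = 30.197, v = y - alpha*grad = 2.4356
  prox(v) = soft_thresh(2.4356, 0.0718) = 2.3638
Iteration 2: beta = 0.3333, y = 2.3638 + 0.3333*(2.3638 - 3.5197) = 1.9785
  grad(y) = 14.7854, v = y - alpha*grad = 1.4477
  prox(v) = soft_thresh(1.4477, 0.0718) = 1.3759
f(x_2) = 5*1.3759^2 - 5*1.3759 + 2.0*|1.3759| = 5.3383


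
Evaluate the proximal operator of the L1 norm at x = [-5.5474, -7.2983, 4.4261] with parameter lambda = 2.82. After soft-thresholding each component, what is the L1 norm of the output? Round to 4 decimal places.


Soft-thresholding with lambda = 2.82:
prox(-5.5474) = sign(-5.5474)*max(|-5.5474| - 2.82, 0) = -2.7274
prox(-7.2983) = sign(-7.2983)*max(|-7.2983| - 2.82, 0) = -4.4783
prox(4.4261) = sign(4.4261)*max(|4.4261| - 2.82, 0) = 1.6061
prox(x) = [-2.7274, -4.4783, 1.6061]
||prox(x)||_1 = 2.7274 + 4.4783 + 1.6061 = 8.8118


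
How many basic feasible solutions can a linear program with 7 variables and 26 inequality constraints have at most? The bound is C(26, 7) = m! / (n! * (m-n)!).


Each vertex corresponds to some choice of n active constraints out of m, so the number of vertices is at most C(m, n) = m! / (n!(m-n)!).
m = 26, n = 7
Numerator: 26 * 25 * 24 * 23 * 22 * 21 * 20
Denominator: 7! = 5040
C(26, 7) = 657800


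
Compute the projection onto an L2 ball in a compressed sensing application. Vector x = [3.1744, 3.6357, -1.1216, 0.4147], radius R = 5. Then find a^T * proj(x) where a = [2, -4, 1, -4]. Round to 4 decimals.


Step 1: Compute ||x|| (intermediates to 6 decimals).
||x|| = sqrt(3.1744^2 + 3.6357^2 + (-1.1216)^2 + 0.4147^2) = 4.972433
Step 2: Project.
Since ||x|| <= R, proj = x (no scaling needed).
proj(x) = [3.1744, 3.6357, -1.1216, 0.4147]
Step 3: Dot product.
a^T * proj(x) = 2*3.1744 - 4*3.6357 + 1*(-1.1216) - 4*0.4147 = -10.9744


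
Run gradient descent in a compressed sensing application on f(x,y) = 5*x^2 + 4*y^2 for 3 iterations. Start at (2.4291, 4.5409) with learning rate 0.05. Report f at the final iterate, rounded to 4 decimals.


Gradient descent on f(x,y) = 5*x^2 + 4*y^2.
Starting point: (2.4291, 4.5409), alpha = 0.05
Step 1: grad_x = 2*5*2.4291 = 24.291, grad_y = 2*4*4.5409 = 36.3272
  x_1 = 2.4291 - 0.05*24.291 = 1.2146
  y_1 = 4.5409 - 0.05*36.3272 = 2.7245
Step 2: grad_x = 2*5*1.2146 = 12.1455, grad_y = 2*4*2.7245 = 21.7963
  x_2 = 1.2146 - 0.05*12.1455 = 0.6073
  y_2 = 2.7245 - 0.05*21.7963 = 1.6347
Step 3: grad_x = 2*5*0.6073 = 6.0728, grad_y = 2*4*1.6347 = 13.0778
  x_3 = 0.6073 - 0.05*6.0728 = 0.3036
  y_3 = 1.6347 - 0.05*13.0778 = 0.9808
f(0.3036, 0.9808) = 5*0.3036^2 + 4*0.9808^2 = 4.3091


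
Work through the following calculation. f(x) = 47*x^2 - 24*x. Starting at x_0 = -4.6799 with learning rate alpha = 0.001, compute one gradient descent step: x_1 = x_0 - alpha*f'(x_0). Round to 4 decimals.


We compute the gradient at x_0 and apply the update.
f'(x) = 94*x - 24
f'(-4.6799) = 94*-4.6799 - 24 = -463.9106
x_1 = -4.6799 - 0.001*-463.9106 = -4.216


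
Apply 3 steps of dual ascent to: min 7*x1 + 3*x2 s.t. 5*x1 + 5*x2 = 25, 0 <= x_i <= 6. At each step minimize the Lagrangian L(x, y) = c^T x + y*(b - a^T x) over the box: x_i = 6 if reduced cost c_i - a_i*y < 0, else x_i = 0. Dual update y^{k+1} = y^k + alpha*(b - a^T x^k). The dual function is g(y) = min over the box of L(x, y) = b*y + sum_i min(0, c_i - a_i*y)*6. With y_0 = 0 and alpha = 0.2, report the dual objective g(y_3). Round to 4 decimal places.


Dual ascent for LP: min 7*x1 + 3*x2, 5*x1 + 5*x2 = 25, 0 <= x_i <= 6
Step 1: y^k = 0.0, reduced costs: (7.0, 3.0)
  x^k = (0.0, 0.0), subgradient = b - a^T x = 25.0
  y^{k+1} = 0.0 + 0.2*25.0 = 5.0
Step 2: y^k = 5.0, reduced costs: (-18.0, -22.0)
  x^k = (6.0, 6.0), subgradient = b - a^T x = -35.0
  y^{k+1} = 5.0 + 0.2*-35.0 = -2.0
Step 3: y^k = -2.0, reduced costs: (17.0, 13.0)
  x^k = (0.0, 0.0), subgradient = b - a^T x = 25.0
  y^{k+1} = -2.0 + 0.2*25.0 = 3.0
Dual objective at y_3 = 3.0: reduced costs (-8.0, -12.0), box minimizer x = (6.0, 6.0)
g(y_3) = b*y + (c1 - a1*y)*x1 + (c2 - a2*y)*x2 = 25*3.0 + (-8.0)*6.0 + (-12.0)*6.0 = 75.0 - 48.0 - 72.0 = -45.0


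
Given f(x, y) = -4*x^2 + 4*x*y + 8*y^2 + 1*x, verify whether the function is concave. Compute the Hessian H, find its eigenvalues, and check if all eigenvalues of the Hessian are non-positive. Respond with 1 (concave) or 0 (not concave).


The Hessian of f(x,y) = -4*x^2 + 4*x*y + 8*y^2 + 1*x is:
H = [[-8, 4], [4, 16]]
Trace = -8 + 16 = 8
Determinant = -8*16 - (4)^2 = -144
Discriminant = (8)^2 - 4*-144 = 640.0
Eigenvalues: lambda_1 = -8.6491, lambda_2 = 16.6491
The function is not concave.

0


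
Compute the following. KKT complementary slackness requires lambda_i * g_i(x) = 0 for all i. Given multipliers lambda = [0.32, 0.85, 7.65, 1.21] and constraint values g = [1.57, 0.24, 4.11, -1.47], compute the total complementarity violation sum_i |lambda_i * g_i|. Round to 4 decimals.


KKT complementary slackness check:
lambda_1 * g_1 = 0.32 * 1.57 = 0.5024
lambda_2 * g_2 = 0.85 * 0.24 = 0.204
lambda_3 * g_3 = 7.65 * 4.11 = 31.4415
lambda_4 * g_4 = 1.21 * -1.47 = -1.7787
Total violation = 0.5024 + 0.204 + 31.4415 + 1.7787 = 33.9266


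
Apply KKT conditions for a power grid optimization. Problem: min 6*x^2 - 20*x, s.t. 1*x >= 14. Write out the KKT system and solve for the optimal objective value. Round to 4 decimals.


Step 1: Try lambda = 0 (constraint inactive).
x_unc = 20/(2*6) = 1.6667
Check: 1*1.6667 = 1.6667 < 14 -- violated!
Step 2: Constraint must be active: 1*x = 14
x* = 14/1 = 14.0
lambda = (2*6*14.0 - 20)/1 = 148.0
Step 3: Compute optimal value.
f(x*) = 6*14.0^2 - 20*14.0 = 896.0


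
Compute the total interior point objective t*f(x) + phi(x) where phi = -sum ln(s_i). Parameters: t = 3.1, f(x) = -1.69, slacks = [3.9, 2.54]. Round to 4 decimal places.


Step 1: Compute log-barrier.
ln values: [1.361, 0.9322]
phi = -(1.361 + 0.9322) = -2.2931
Step 2: Compute augmented objective.
t*f(x) = 3.1*-1.69 = -5.239
Total = -5.239 - 2.2931 = -7.5321


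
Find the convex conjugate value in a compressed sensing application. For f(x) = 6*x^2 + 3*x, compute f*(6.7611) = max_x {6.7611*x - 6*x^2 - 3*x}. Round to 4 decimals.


f*(y) = sup_x {y*x - a*x^2 - b*x} = sup_x {(y-b)*x - a*x^2}
FOC: (y - b) - 2a*x = 0 => x* = (y - b)/(2a)
x* = (6.7611 - 3)/(2*6) = 0.3134
f*(6.7611) = (y-b)^2/(4a) = (6.7611 - 3)^2/(4*6)
= 14.1459/24 = 0.5894


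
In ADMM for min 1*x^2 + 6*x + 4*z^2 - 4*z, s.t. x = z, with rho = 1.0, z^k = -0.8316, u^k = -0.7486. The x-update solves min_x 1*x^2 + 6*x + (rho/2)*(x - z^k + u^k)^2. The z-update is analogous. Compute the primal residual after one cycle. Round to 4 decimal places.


ADMM iteration with rho = 1.0, z^k = -0.8316, u^k = -0.7486
Step 1: x-update.
Minimize 1*x^2 + 6*x + (1.0/2)*(x + 0.8316 - 0.7486)^2
FOC: (2*1 + 1.0)*x = -6 + 1.0*(-0.8316 + 0.7486)
x^{k+1} = -2.0277
Step 2: z-update.
Minimize 4*z^2 - 4*z + (1.0/2)*(-2.0277 - z - 0.7486)^2
FOC: (2*4 + 1.0)*z = 4 + 1.0*(-2.0277 - 0.7486)
z^{k+1} = 0.136
Step 3: u-update.
u^{k+1} = -0.7486 - 2.0277 - 0.136 = -2.9122
Step 4: Primal residual = |-2.0277 - 0.136| = 2.1636


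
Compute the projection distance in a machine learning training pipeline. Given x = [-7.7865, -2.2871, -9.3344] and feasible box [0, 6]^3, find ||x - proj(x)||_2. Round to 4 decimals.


Project each component onto [0, 6].
clip(-7.7865) = 0.0, clip(-2.2871) = 0.0, clip(-9.3344) = 0.0
Projection = [0.0, 0.0, 0.0]
Squared diffs: [60.6296, 5.2308, 87.131]
Distance = sqrt(152.9914) = 12.369


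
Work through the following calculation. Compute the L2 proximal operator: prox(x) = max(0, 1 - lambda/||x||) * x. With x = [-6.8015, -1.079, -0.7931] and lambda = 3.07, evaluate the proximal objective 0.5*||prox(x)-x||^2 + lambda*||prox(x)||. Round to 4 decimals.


Step 1: Compute ||x||.
||x|| = 6.9321
Step 2: Compute scaling factor.
scale = max(0, 1 - 3.07/6.9321) = 0.5571
Step 3: prox(x) = [-3.7893, -0.6011, -0.4419]
||prox(x)|| = 3.8621
Step 4: Proximal objective.
0.5*||prox-x||^2 = 4.7125
lambda*||prox|| = 11.8566
Total = 16.569


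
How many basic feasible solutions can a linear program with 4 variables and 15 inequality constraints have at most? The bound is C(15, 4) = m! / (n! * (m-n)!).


Each vertex corresponds to some choice of n active constraints out of m, so the number of vertices is at most C(m, n) = m! / (n!(m-n)!).
m = 15, n = 4
Numerator: 15 * 14 * 13 * 12
Denominator: 4! = 24
C(15, 4) = 1365


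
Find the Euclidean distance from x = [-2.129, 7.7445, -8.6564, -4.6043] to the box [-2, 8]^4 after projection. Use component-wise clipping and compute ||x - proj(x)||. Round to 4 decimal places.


Project each component onto [-2, 8].
clip(-2.129) = -2.0, clip(7.7445) = 7.7445, clip(-8.6564) = -2.0, clip(-4.6043) = -2.0
Projection = [-2.0, 7.7445, -2.0, -2.0]
Squared diffs: [0.0166, 0.0, 44.3077, 6.7824]
Distance = sqrt(51.1067) = 7.1489


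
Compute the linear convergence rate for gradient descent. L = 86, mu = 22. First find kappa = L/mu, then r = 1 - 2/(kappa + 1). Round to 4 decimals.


Step 1: Compute the condition number.
kappa = L/mu = 86/22 = 3.9091
Step 2: Compute the convergence rate.
r = 1 - 2/(kappa + 1) = 1 - 2*mu/(L + mu) = (L - mu)/(L + mu) = 64/108 = 0.5926


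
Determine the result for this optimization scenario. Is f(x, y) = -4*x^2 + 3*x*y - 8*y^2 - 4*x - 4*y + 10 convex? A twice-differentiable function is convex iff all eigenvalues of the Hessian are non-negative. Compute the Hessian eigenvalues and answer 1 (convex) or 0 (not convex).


The Hessian of f(x,y) = -4*x^2 + 3*x*y - 8*y^2 - 4*x - 4*y + 10 is:
H = [[-8, 3], [3, -16]]
Trace = -8 - 16 = -24
Determinant = -8*-16 - (3)^2 = 119
Discriminant = (-24)^2 - 4*119 = 100.0
Eigenvalues: lambda_1 = -17.0, lambda_2 = -7.0
The function is not convex.

0


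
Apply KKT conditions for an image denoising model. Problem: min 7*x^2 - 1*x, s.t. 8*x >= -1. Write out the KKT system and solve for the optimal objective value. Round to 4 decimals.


Step 1: Try lambda = 0 (constraint inactive).
Stationarity: 2*7*x - 1 = 0
x* = 1/(2*7) = 1/14 = 0.0714 (rounded; the exact value 1/14 is used below)
Check constraint: 8*0.0714 = 0.5712 >= -1 -- satisfied.
Step 2: Compute optimal value.
f(x*) = 7*(1/14)^2 - 1*(1/14) = -0.0357


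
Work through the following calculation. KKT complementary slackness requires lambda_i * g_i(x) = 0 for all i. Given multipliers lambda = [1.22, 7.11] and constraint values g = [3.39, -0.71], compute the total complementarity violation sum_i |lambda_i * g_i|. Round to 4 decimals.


KKT complementary slackness check:
lambda_1 * g_1 = 1.22 * 3.39 = 4.1358
lambda_2 * g_2 = 7.11 * -0.71 = -5.0481
Total violation = 4.1358 + 5.0481 = 9.1839


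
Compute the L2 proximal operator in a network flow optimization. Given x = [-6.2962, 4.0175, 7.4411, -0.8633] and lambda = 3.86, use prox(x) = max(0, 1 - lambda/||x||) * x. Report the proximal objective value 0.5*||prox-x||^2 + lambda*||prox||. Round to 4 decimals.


Step 1: Compute ||x||.
||x|| = 10.5782
Step 2: Compute scaling factor.
scale = max(0, 1 - 3.86/10.5782) = 0.6351
Step 3: prox(x) = [-3.9987, 2.5515, 4.7258, -0.5483]
||prox(x)|| = 6.7182
Step 4: Proximal objective.
0.5*||prox-x||^2 = 7.4498
lambda*||prox|| = 25.9323
Total = 33.3819


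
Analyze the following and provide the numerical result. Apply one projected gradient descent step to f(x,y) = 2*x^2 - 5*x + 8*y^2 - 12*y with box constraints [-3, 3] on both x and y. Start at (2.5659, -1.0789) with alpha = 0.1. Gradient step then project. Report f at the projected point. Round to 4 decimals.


Step 1: Compute gradient at (2.5659, -1.0789).
grad_x = 2*2*2.5659 - 5 = 5.2636
grad_y = 2*8*-1.0789 - 12 = -29.2624
Step 2: Gradient step.
x_raw = 2.5659 - 0.1*5.2636 = 2.0395
y_raw = -1.0789 - 0.1*-29.2624 = 1.8473
Step 3: Project onto [-3, 3].
x_proj = clip(2.0395) = 2.0395
y_proj = clip(1.8473) = 1.8473
Step 4: Evaluate f.
f(2.0395, 1.8473) = 3.255


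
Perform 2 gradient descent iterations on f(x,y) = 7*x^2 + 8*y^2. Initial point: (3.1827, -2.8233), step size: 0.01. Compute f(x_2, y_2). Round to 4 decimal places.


Gradient descent on f(x,y) = 7*x^2 + 8*y^2.
Starting point: (3.1827, -2.8233), alpha = 0.01
Step 1: grad_x = 2*7*3.1827 = 44.5578, grad_y = 2*8*-2.8233 = -45.1728
  x_1 = 3.1827 - 0.01*44.5578 = 2.7371
  y_1 = -2.8233 - 0.01*-45.1728 = -2.3716
Step 2: grad_x = 2*7*2.7371 = 38.3197, grad_y = 2*8*-2.3716 = -37.9452
  x_2 = 2.7371 - 0.01*38.3197 = 2.3539
  y_2 = -2.3716 - 0.01*-37.9452 = -1.9921
f(2.3539, -1.9921) = 7*2.3539^2 + 8*(-1.9921)^2 = 70.5351


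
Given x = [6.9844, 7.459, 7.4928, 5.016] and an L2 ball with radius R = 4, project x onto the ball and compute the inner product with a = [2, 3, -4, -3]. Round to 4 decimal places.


Step 1: Compute ||x|| (intermediates to 6 decimals).
||x|| = sqrt(6.9844^2 + 7.459^2 + 7.4928^2 + 5.016^2) = 13.627943
Step 2: Project.
Since ||x|| > R, scale = R/||x|| = 4/13.627943 = 0.293515, proj(x) = scale * x
proj(x) = [2.050026, 2.189328, 2.199249, 1.472271]
Step 3: Dot product.
a^T * proj(x) = 2*2.050026 + 3*2.189328 - 4*2.199249 - 3*1.472271 = -2.5458


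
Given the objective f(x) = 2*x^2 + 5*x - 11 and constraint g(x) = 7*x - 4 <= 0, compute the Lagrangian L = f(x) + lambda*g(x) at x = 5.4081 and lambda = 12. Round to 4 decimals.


Step 1: Evaluate f(x).
f(5.4081) = 2*5.4081^2 + 5*5.4081 - 11 = 74.5356
Step 2: Evaluate g(x).
g(5.4081) = 7*5.4081 - 4 = 33.8567
Step 3: Compute Lagrangian.
L = 74.5356 + 12*33.8567 = 480.816


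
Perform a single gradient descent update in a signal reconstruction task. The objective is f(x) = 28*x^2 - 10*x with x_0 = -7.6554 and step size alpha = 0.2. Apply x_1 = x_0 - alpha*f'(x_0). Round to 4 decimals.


We compute the gradient at x_0 and apply the update.
f'(x) = 56*x - 10
f'(-7.6554) = 56*-7.6554 - 10 = -438.7024
x_1 = -7.6554 - 0.2*-438.7024 = 80.0851


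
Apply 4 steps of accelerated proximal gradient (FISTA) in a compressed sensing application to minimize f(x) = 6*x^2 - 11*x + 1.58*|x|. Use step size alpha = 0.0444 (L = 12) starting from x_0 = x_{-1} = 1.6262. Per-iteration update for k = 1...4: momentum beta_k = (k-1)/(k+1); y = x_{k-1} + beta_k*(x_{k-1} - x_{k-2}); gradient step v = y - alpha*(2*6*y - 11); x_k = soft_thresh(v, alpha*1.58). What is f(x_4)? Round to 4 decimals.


FISTA on f(x) = 6*x^2 - 11*x + 1.58*|x|
L = 12, alpha = 0.0444
Iteration 1: beta = 0.0, y = 1.6262 + 0.0*(1.6262 - 1.6262) = 1.6262
  grad(y) = 8.5144, v = y - alpha*grad = 1.2482
  prox(v) = soft_thresh(1.2482, 0.0702) = 1.178
Iteration 2: beta = 0.3333, y = 1.178 + 0.3333*(1.178 - 1.6262) = 1.0286
  grad(y) = 1.3433, v = y - alpha*grad = 0.969
  prox(v) = soft_thresh(0.969, 0.0702) = 0.8988
Iteration 3: beta = 0.5, y = 0.8988 + 0.5*(0.8988 - 1.178) = 0.7592
  grad(y) = -1.8894, v = y - alpha*grad = 0.8431
  prox(v) = soft_thresh(0.8431, 0.0702) = 0.773
Iteration 4: beta = 0.6, y = 0.773 + 0.6*(0.773 - 0.8988) = 0.6974
  grad(y) = -2.6307, v = y - alpha*grad = 0.8142
  prox(v) = soft_thresh(0.8142, 0.0702) = 0.7441
f(x_4) = 6*0.7441^2 - 11*0.7441 + 1.58*|0.7441| = -3.6873


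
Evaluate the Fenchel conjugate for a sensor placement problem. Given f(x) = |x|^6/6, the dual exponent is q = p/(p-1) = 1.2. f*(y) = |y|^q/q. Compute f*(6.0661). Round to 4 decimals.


The conjugate exponent q satisfies 1/p + 1/q = 1.
p = 6, so q = 6/(6 - 1) = 1.2
|y|^q = 6.0661^1.2 = 8.6994
f*(6.0661) = 8.6994 / 1.2 = 7.2495


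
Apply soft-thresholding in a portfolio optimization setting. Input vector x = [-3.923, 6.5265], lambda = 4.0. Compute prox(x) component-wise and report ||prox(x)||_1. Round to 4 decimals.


Soft-thresholding with lambda = 4.0:
prox(-3.923) = sign(-3.923)*max(|-3.923| - 4.0, 0) = 0.0
prox(6.5265) = sign(6.5265)*max(|6.5265| - 4.0, 0) = 2.5265
prox(x) = [0.0, 2.5265]
||prox(x)||_1 = 0.0 + 2.5265 = 2.5265


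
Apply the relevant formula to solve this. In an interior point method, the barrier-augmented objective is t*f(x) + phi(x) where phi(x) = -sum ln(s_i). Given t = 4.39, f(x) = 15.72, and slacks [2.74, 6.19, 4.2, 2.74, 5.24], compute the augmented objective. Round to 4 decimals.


Step 1: Compute log-barrier.
ln values: [1.008, 1.8229, 1.4351, 1.008, 1.6563]
phi = -(1.008 + 1.8229 + 1.4351 + 1.008 + 1.6563) = -6.9303
Step 2: Compute augmented objective.
t*f(x) = 4.39*15.72 = 69.0108
Total = 69.0108 - 6.9303 = 62.0805


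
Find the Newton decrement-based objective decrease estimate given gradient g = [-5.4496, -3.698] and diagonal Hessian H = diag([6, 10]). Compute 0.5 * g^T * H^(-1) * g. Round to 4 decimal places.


Step 1: H is diagonal, so H^(-1) * g = [-0.9083, -0.3698].
Step 2: g^T H^(-1) g = sum_i g_i^2 / H_ii
  = (-5.4496)^2/6 + (-3.698)^2/10
  = 4.9497 + 1.3675 = 6.3172
Step 3: Objective decrease = 0.5 * g^T H^(-1) g = 3.1586


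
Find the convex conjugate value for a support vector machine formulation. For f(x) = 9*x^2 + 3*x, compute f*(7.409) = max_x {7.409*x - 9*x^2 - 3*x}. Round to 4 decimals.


f*(y) = sup_x {y*x - a*x^2 - b*x} = sup_x {(y-b)*x - a*x^2}
FOC: (y - b) - 2a*x = 0 => x* = (y - b)/(2a)
x* = (7.409 - 3)/(2*9) = 0.2449
f*(7.409) = (y-b)^2/(4a) = (7.409 - 3)^2/(4*9)
= 19.4393/36 = 0.54


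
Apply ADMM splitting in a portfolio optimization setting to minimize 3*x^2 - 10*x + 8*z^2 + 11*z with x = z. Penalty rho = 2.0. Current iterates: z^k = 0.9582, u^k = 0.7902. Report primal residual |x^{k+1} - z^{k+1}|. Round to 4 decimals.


ADMM iteration with rho = 2.0, z^k = 0.9582, u^k = 0.7902
Step 1: x-update.
Minimize 3*x^2 - 10*x + (2.0/2)*(x - 0.9582 + 0.7902)^2
FOC: (2*3 + 2.0)*x = 10 + 2.0*(0.9582 - 0.7902)
x^{k+1} = 1.292
Step 2: z-update.
Minimize 8*z^2 + 11*z + (2.0/2)*(1.292 - z + 0.7902)^2
FOC: (2*8 + 2.0)*z = -11 + 2.0*(1.292 + 0.7902)
z^{k+1} = -0.3798
Step 3: u-update.
u^{k+1} = 0.7902 + 1.292 + 0.3798 = 2.462
Step 4: Primal residual = |1.292 + 0.3798| = 1.6718


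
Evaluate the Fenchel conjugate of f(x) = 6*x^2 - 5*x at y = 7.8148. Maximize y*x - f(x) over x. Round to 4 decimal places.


f*(y) = sup_x {y*x - a*x^2 - b*x} = sup_x {(y-b)*x - a*x^2}
FOC: (y - b) - 2a*x = 0 => x* = (y - b)/(2a)
x* = (7.8148 + 5)/(2*6) = 1.0679
f*(7.8148) = (y-b)^2/(4a) = (7.8148 + 5)^2/(4*6)
= 164.2191/24 = 6.8425


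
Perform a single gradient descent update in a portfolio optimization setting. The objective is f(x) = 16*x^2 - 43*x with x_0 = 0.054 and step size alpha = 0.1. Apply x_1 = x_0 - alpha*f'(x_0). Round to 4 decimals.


We compute the gradient at x_0 and apply the update.
f'(x) = 32*x - 43
f'(0.054) = 32*0.054 - 43 = -41.272
x_1 = 0.054 - 0.1*-41.272 = 4.1812


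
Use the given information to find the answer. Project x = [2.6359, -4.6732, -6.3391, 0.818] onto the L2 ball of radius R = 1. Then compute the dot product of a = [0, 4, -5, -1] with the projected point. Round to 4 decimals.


Step 1: Compute ||x|| (intermediates to 6 decimals).
||x|| = sqrt(2.6359^2 + (-4.6732)^2 + (-6.3391)^2 + 0.818^2) = 8.345063
Step 2: Project.
Since ||x|| > R, scale = R/||x|| = 1/8.345063 = 0.119831, proj(x) = scale * x
proj(x) = [0.315863, -0.559994, -0.759621, 0.098022]
Step 3: Dot product.
a^T * proj(x) = 0*0.315863 + 4*(-0.559994) - 5*(-0.759621) - 1*0.098022 = 1.4601


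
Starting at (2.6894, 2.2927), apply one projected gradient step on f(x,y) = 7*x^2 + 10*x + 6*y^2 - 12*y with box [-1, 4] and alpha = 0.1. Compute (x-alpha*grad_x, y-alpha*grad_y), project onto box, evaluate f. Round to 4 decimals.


Step 1: Compute gradient at (2.6894, 2.2927).
grad_x = 2*7*2.6894 + 10 = 47.6516
grad_y = 2*6*2.2927 - 12 = 15.5124
Step 2: Gradient step.
x_raw = 2.6894 - 0.1*47.6516 = -2.0758
y_raw = 2.2927 - 0.1*15.5124 = 0.7415
Step 3: Project onto [-1, 4].
x_proj = clip(-2.0758) = -1.0
y_proj = clip(0.7415) = 0.7415
Step 4: Evaluate f.
f(-1.0, 0.7415) = -8.5989


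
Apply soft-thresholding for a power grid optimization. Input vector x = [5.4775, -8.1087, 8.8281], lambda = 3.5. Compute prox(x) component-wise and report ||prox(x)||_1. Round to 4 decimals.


Soft-thresholding with lambda = 3.5:
prox(5.4775) = sign(5.4775)*max(|5.4775| - 3.5, 0) = 1.9775
prox(-8.1087) = sign(-8.1087)*max(|-8.1087| - 3.5, 0) = -4.6087
prox(8.8281) = sign(8.8281)*max(|8.8281| - 3.5, 0) = 5.3281
prox(x) = [1.9775, -4.6087, 5.3281]
||prox(x)||_1 = 1.9775 + 4.6087 + 5.3281 = 11.9143


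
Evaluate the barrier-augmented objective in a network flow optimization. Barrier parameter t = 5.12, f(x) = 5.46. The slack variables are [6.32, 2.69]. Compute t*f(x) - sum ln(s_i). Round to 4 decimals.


Step 1: Compute log-barrier.
ln values: [1.8437, 0.9895]
phi = -(1.8437 + 0.9895) = -2.8333
Step 2: Compute augmented objective.
t*f(x) = 5.12*5.46 = 27.9552
Total = 27.9552 - 2.8333 = 25.1219


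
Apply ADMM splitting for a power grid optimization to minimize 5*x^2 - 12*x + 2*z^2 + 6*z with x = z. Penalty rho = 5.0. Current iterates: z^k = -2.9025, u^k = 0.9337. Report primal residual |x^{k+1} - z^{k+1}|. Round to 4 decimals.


ADMM iteration with rho = 5.0, z^k = -2.9025, u^k = 0.9337
Step 1: x-update.
Minimize 5*x^2 - 12*x + (5.0/2)*(x + 2.9025 + 0.9337)^2
FOC: (2*5 + 5.0)*x = 12 + 5.0*(-2.9025 - 0.9337)
x^{k+1} = -0.4787
Step 2: z-update.
Minimize 2*z^2 + 6*z + (5.0/2)*(-0.4787 - z + 0.9337)^2
FOC: (2*2 + 5.0)*z = -6 + 5.0*(-0.4787 + 0.9337)
z^{k+1} = -0.4139
Step 3: u-update.
u^{k+1} = 0.9337 - 0.4787 + 0.4139 = 0.8689
Step 4: Primal residual = |-0.4787 + 0.4139| = 0.0648


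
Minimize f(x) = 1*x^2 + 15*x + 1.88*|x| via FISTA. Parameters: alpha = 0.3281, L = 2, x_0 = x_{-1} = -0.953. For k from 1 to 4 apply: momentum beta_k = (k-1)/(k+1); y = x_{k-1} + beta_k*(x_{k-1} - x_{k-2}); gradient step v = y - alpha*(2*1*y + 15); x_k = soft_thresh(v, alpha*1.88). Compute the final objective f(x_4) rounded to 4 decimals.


FISTA on f(x) = 1*x^2 + 15*x + 1.88*|x|
L = 2, alpha = 0.3281
Iteration 1: beta = 0.0, y = -0.953 + 0.0*(-0.953 + 0.953) = -0.953
  grad(y) = 13.094, v = y - alpha*grad = -5.2491
  prox(v) = soft_thresh(-5.2491, 0.6168) = -4.6323
Iteration 2: beta = 0.3333, y = -4.6323 + 0.3333*(-4.6323 + 0.953) = -5.8588
  grad(y) = 3.2825, v = y - alpha*grad = -6.9357
  prox(v) = soft_thresh(-6.9357, 0.6168) = -6.3189
Iteration 3: beta = 0.5, y = -6.3189 + 0.5*(-6.3189 + 4.6323) = -7.1622
  grad(y) = 0.6756, v = y - alpha*grad = -7.3839
  prox(v) = soft_thresh(-7.3839, 0.6168) = -6.767
Iteration 4: beta = 0.6, y = -6.767 + 0.6*(-6.767 + 6.3189) = -7.0359
  grad(y) = 0.9282, v = y - alpha*grad = -7.3404
  prox(v) = soft_thresh(-7.3404, 0.6168) = -6.7236
f(x_4) = 1*(-6.7236)^2 + 15*(-6.7236) + 1.88*|-6.7236| = -43.0068


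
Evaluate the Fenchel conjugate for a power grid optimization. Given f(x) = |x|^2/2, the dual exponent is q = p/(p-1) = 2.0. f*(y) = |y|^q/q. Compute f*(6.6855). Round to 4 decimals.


The conjugate exponent q satisfies 1/p + 1/q = 1.
p = 2, so q = 2/(2 - 1) = 2.0
|y|^q = 6.6855^2.0 = 44.6959
f*(6.6855) = 44.6959 / 2.0 = 22.348


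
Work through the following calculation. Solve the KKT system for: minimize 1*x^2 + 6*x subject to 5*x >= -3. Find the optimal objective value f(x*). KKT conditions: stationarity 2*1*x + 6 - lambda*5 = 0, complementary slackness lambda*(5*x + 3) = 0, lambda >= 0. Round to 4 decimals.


Step 1: Try lambda = 0 (constraint inactive).
x_unc = -6/(2*1) = -3.0
Check: 5*-3.0 = -15.0 < -3 -- violated!
Step 2: Constraint must be active: 5*x = -3
x* = -3/5 = -0.6
lambda = (2*1*(-0.6) + 6)/5 = 0.96
Step 3: Compute optimal value.
f(x*) = 1*(-0.6)^2 + 6*(-0.6) = -3.24


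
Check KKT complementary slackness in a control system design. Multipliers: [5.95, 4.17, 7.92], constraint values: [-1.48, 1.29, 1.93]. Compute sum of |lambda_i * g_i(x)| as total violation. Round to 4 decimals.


KKT complementary slackness check:
lambda_1 * g_1 = 5.95 * -1.48 = -8.806
lambda_2 * g_2 = 4.17 * 1.29 = 5.3793
lambda_3 * g_3 = 7.92 * 1.93 = 15.2856
Total violation = 8.806 + 5.3793 + 15.2856 = 29.4709


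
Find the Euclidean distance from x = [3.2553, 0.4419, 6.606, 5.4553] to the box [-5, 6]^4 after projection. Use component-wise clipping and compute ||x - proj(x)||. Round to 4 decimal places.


Project each component onto [-5, 6].
clip(3.2553) = 3.2553, clip(0.4419) = 0.4419, clip(6.606) = 6.0, clip(5.4553) = 5.4553
Projection = [3.2553, 0.4419, 6.0, 5.4553]
Squared diffs: [0.0, 0.0, 0.3672, 0.0]
Distance = sqrt(0.3672) = 0.606


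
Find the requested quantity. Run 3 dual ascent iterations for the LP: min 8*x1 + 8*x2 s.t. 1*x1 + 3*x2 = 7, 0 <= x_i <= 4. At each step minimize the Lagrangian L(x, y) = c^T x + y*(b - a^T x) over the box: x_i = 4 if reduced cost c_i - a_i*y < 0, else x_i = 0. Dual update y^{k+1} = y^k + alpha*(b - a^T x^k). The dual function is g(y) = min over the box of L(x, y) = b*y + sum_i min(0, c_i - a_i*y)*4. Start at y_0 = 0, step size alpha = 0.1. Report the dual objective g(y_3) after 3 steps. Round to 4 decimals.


Dual ascent for LP: min 8*x1 + 8*x2, 1*x1 + 3*x2 = 7, 0 <= x_i <= 4
Step 1: y^k = 0.0, reduced costs: (8.0, 8.0)
  x^k = (0.0, 0.0), subgradient = b - a^T x = 7.0
  y^{k+1} = 0.0 + 0.1*7.0 = 0.7
Step 2: y^k = 0.7, reduced costs: (7.3, 5.9)
  x^k = (0.0, 0.0), subgradient = b - a^T x = 7.0
  y^{k+1} = 0.7 + 0.1*7.0 = 1.4
Step 3: y^k = 1.4, reduced costs: (6.6, 3.8)
  x^k = (0.0, 0.0), subgradient = b - a^T x = 7.0
  y^{k+1} = 1.4 + 0.1*7.0 = 2.1
Dual objective at y_3 = 2.1: reduced costs (5.9, 1.7), box minimizer x = (0.0, 0.0)
g(y_3) = b*y + (c1 - a1*y)*x1 + (c2 - a2*y)*x2 = 7*2.1 + 5.9*0.0 + 1.7*0.0 = 14.7 + 0.0 + 0.0 = 14.7


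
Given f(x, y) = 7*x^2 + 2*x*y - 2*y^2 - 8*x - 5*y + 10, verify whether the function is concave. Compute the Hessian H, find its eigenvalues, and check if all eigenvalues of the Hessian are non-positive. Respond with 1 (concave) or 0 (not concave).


The Hessian of f(x,y) = 7*x^2 + 2*x*y - 2*y^2 - 8*x - 5*y + 10 is:
H = [[14, 2], [2, -4]]
Trace = 14 - 4 = 10
Determinant = 14*-4 - (2)^2 = -60
Discriminant = (10)^2 - 4*-60 = 340.0
Eigenvalues: lambda_1 = -4.2195, lambda_2 = 14.2195
The function is not concave.

0


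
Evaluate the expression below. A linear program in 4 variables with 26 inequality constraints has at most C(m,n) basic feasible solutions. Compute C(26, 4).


Each vertex corresponds to some choice of n active constraints out of m, so the number of vertices is at most C(m, n) = m! / (n!(m-n)!).
m = 26, n = 4
Numerator: 26 * 25 * 24 * 23
Denominator: 4! = 24
C(26, 4) = 14950


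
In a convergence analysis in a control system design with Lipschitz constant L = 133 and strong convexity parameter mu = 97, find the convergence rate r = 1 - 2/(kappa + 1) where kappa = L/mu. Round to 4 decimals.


Step 1: Compute the condition number.
kappa = L/mu = 133/97 = 1.3711
Step 2: Compute the convergence rate.
r = 1 - 2/(kappa + 1) = 1 - 2*mu/(L + mu) = (L - mu)/(L + mu) = 36/230 = 0.1565


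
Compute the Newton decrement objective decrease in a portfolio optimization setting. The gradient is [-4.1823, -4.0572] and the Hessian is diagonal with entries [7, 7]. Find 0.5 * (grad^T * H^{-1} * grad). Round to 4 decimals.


Step 1: H is diagonal, so H^(-1) * g = [-0.5975, -0.5796].
Step 2: g^T H^(-1) g = sum_i g_i^2 / H_ii
  = (-4.1823)^2/7 + (-4.0572)^2/7
  = 2.4988 + 2.3516 = 4.8504
Step 3: Objective decrease = 0.5 * g^T H^(-1) g = 2.4252


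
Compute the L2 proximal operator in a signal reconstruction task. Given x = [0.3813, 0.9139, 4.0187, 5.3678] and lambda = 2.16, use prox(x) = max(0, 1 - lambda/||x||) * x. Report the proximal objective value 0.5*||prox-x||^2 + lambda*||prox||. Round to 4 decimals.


Step 1: Compute ||x||.
||x|| = 6.7782
Step 2: Compute scaling factor.
scale = max(0, 1 - 2.16/6.7782) = 0.6813
Step 3: prox(x) = [0.2598, 0.6227, 2.7381, 3.6572]
||prox(x)|| = 4.6182
Step 4: Proximal objective.
0.5*||prox-x||^2 = 2.3328
lambda*||prox|| = 9.9753
Total = 12.3081


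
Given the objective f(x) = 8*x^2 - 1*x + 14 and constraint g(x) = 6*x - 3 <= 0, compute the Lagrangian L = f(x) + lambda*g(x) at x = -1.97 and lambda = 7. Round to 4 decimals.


Step 1: Evaluate f(x).
f(-1.97) = 8*(-1.97)^2 - 1*(-1.97) + 14 = 47.0172
Step 2: Evaluate g(x).
g(-1.97) = 6*-1.97 - 3 = -14.82
Step 3: Compute Lagrangian.
L = 47.0172 + 7*-14.82 = -56.7228


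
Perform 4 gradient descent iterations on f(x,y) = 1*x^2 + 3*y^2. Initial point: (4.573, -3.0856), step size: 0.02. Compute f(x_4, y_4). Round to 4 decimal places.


Gradient descent on f(x,y) = 1*x^2 + 3*y^2.
Starting point: (4.573, -3.0856), alpha = 0.02
Step 1: grad_x = 2*1*4.573 = 9.146, grad_y = 2*3*-3.0856 = -18.5136
  x_1 = 4.573 - 0.02*9.146 = 4.3901
  y_1 = -3.0856 - 0.02*-18.5136 = -2.7153
Step 2: grad_x = 2*1*4.3901 = 8.7802, grad_y = 2*3*-2.7153 = -16.292
  x_2 = 4.3901 - 0.02*8.7802 = 4.2145
  y_2 = -2.7153 - 0.02*-16.292 = -2.3895
Step 3: grad_x = 2*1*4.2145 = 8.429, grad_y = 2*3*-2.3895 = -14.3369
  x_3 = 4.2145 - 0.02*8.429 = 4.0459
  y_3 = -2.3895 - 0.02*-14.3369 = -2.1028
Step 4: grad_x = 2*1*4.0459 = 8.0918, grad_y = 2*3*-2.1028 = -12.6165
  x_4 = 4.0459 - 0.02*8.0918 = 3.8841
  y_4 = -2.1028 - 0.02*-12.6165 = -1.8504
f(3.8841, -1.8504) = 1*3.8841^2 + 3*(-1.8504)^2 = 25.3581
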